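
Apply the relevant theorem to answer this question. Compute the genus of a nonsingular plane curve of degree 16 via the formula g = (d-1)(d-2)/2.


Using the genus formula for smooth plane curves:
g = (d-1)(d-2)/2
g = (16-1)(16-2)/2
g = 15*14/2
g = 210/2 = 105

105


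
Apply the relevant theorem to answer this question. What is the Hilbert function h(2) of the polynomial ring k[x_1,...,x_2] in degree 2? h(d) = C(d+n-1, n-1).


The Hilbert function for the polynomial ring in 2 variables is:
h(d) = C(d+n-1, n-1)
h(2) = C(2+2-1, 2-1) = C(3, 1)
= 3! / (1! * 2!)
= 3

3


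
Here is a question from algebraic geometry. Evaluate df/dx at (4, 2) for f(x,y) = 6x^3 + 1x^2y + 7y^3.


df/dx = 3*6*x^2 + 2*1*x^1*y
At (4,2): 3*6*4^2 + 2*1*4^1*2
= 288 + 16
= 304

304


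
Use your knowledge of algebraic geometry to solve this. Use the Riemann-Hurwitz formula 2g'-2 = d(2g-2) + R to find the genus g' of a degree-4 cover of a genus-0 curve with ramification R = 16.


Riemann-Hurwitz formula: 2g' - 2 = d(2g - 2) + R
Given: d = 4, g = 0, R = 16
2g' - 2 = 4*(2*0 - 2) + 16
2g' - 2 = 4*(-2) + 16
2g' - 2 = -8 + 16 = 8
2g' = 10
g' = 5

5


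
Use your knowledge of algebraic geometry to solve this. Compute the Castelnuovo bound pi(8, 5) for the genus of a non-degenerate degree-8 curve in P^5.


Castelnuovo's bound: write d - 1 = m(r-1) + epsilon with 0 <= epsilon < r-1.
d - 1 = 8 - 1 = 7
r - 1 = 5 - 1 = 4
7 = 1*4 + 3, so m = 1, epsilon = 3
pi(d, r) = m(m-1)(r-1)/2 + m*epsilon
= 1*0*4/2 + 1*3
= 0/2 + 3
= 0 + 3 = 3

3


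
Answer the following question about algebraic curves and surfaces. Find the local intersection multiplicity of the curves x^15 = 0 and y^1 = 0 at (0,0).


The intersection multiplicity of V(x^a) and V(y^b) at the origin is:
I(O; V(x^15), V(y^1)) = dim_k(k[x,y]/(x^15, y^1))
A basis for k[x,y]/(x^15, y^1) is the set of monomials x^i * y^j
where 0 <= i < 15 and 0 <= j < 1.
The number of such monomials is 15 * 1 = 15

15


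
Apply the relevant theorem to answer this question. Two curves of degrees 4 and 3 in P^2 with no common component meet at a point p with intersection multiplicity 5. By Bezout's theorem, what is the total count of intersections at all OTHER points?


By Bezout's theorem, the total intersection number is d1 * d2.
Total = 4 * 3 = 12
Intersection multiplicity at p = 5
Remaining intersections = 12 - 5 = 7

7


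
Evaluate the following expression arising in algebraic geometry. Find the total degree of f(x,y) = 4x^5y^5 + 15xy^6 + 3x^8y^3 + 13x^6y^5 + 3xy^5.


Examine each term for its total degree (sum of exponents).
  Term '4x^5y^5' has total degree 5+5 = 10.
  Term '15xy^6' has total degree 1+6 = 7.
  Term '3x^8y^3' has total degree 8+3 = 11.
  Term '13x^6y^5' has total degree 6+5 = 11.
  Term '3xy^5' has total degree 1+5 = 6.
The maximum total degree among all terms is 11.

11


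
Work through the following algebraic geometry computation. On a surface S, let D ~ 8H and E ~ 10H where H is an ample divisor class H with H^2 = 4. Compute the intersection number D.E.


Using bilinearity of the intersection pairing on a surface S:
(aH).(bH) = ab * (H.H)
We have H^2 = 4.
D.E = (8H).(10H) = 8*10*4
= 80*4
= 320

320


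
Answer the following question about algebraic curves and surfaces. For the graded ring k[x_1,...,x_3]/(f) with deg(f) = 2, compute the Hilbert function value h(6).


For R = k[x_1,...,x_n]/(f) with f homogeneous of degree e:
The Hilbert series is (1 - t^e)/(1 - t)^n.
So h(d) = C(d+n-1, n-1) - C(d-e+n-1, n-1) for d >= e.
With n=3, e=2, d=6:
C(6+3-1, 3-1) = C(8, 2) = 28
C(6-2+3-1, 3-1) = C(6, 2) = 15
h(6) = 28 - 15 = 13

13


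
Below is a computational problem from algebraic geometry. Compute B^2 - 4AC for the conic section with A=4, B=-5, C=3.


The discriminant of a conic Ax^2 + Bxy + Cy^2 + ... = 0 is B^2 - 4AC.
B^2 = (-5)^2 = 25
4AC = 4*4*3 = 48
Discriminant = 25 - 48 = -23

-23


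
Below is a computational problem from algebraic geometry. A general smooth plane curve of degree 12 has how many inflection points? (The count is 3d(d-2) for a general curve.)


For a general smooth plane curve C of degree d, the inflection points are
the intersection of C with its Hessian curve, which has degree 3(d-2).
By Bezout, the total intersection number is d * 3(d-2) = 12 * 30 = 360.
For a general curve every flex is ordinary, so each contributes
multiplicity 1 to C·Hess(C), and the number of distinct inflection
points is 3d(d-2).
Inflection points = 3*12*(12-2) = 3*12*10 = 360

360


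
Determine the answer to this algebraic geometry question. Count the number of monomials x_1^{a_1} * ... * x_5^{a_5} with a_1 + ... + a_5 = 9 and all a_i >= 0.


The number of degree-9 monomials in 5 variables is C(d+n-1, n-1).
= C(9+5-1, 5-1) = C(13, 4)
= 715

715


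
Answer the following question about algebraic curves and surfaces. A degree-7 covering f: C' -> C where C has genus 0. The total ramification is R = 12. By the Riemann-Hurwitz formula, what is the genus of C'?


Riemann-Hurwitz formula: 2g' - 2 = d(2g - 2) + R
Given: d = 7, g = 0, R = 12
2g' - 2 = 7*(2*0 - 2) + 12
2g' - 2 = 7*(-2) + 12
2g' - 2 = -14 + 12 = -2
2g' = 0
g' = 0

0


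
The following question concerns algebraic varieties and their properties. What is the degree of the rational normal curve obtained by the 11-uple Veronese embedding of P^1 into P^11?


The rational normal curve in P^11 is the image of P^1 under the 11-uple Veronese.
A general hyperplane in P^11 pulls back to a degree-11 form on P^1, which has 11 zeros,
so the curve meets a general hyperplane in 11 points. Degree = 11.

11


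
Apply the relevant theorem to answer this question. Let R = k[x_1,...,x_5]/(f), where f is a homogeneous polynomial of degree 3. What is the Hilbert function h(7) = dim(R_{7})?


For R = k[x_1,...,x_n]/(f) with f homogeneous of degree e:
The Hilbert series is (1 - t^e)/(1 - t)^n.
So h(d) = C(d+n-1, n-1) - C(d-e+n-1, n-1) for d >= e.
With n=5, e=3, d=7:
C(7+5-1, 5-1) = C(11, 4) = 330
C(7-3+5-1, 5-1) = C(8, 4) = 70
h(7) = 330 - 70 = 260

260


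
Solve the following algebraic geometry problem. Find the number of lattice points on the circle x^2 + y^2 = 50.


Systematically check integer values of x where x^2 <= 50.
For each valid x, check if 50 - x^2 is a perfect square.
x=1: 50 - 1 = 49, sqrt = 7 (valid)
x=5: 50 - 25 = 25, sqrt = 5 (valid)
x=7: 50 - 49 = 1, sqrt = 1 (valid)
Total integer solutions found: 12

12


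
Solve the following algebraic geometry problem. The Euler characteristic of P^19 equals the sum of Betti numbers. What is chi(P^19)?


The complex projective space P^19 has one cell in each even real dimension 0, 2, ..., 38.
The cohomology groups are H^{2k}(P^19) = Z for k = 0,...,19, and 0 otherwise.
Euler characteristic = sum of Betti numbers = 1 per even-dimensional cohomology group.
chi(P^19) = 19 + 1 = 20

20


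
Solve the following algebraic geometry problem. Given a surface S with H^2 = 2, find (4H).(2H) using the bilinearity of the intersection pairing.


Using bilinearity of the intersection pairing on a surface S:
(aH).(bH) = ab * (H.H)
We have H^2 = 2.
D.E = (4H).(2H) = 4*2*2
= 8*2
= 16

16


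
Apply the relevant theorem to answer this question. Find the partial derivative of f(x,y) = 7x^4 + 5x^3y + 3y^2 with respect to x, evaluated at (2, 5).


df/dx = 4*7*x^3 + 3*5*x^2*y
At (2,5): 4*7*2^3 + 3*5*2^2*5
= 224 + 300
= 524

524


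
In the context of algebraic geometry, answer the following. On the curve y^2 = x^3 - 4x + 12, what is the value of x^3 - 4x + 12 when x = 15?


Compute x^3 - 4x + 12 at x = 15:
x^3 = 15^3 = 3375
(-4)*x = (-4)*15 = -60
Sum: 3375 - 60 + 12 = 3327

3327


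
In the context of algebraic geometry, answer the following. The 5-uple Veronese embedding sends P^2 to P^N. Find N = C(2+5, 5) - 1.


The Veronese embedding v_d: P^n -> P^N maps each point to all
degree-d monomials in n+1 homogeneous coordinates.
N = C(n+d, d) - 1
N = C(2+5, 5) - 1
N = C(7, 5) - 1
C(7, 5) = 21
N = 21 - 1 = 20

20


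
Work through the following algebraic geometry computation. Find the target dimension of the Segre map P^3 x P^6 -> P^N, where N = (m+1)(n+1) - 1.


The Segre embedding maps P^m x P^n into P^N via
all products of coordinates from each factor.
N = (m+1)(n+1) - 1
N = (3+1)(6+1) - 1
N = 4*7 - 1
N = 28 - 1 = 27

27


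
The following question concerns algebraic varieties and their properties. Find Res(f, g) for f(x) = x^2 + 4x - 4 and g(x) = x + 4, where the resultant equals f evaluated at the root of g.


For Res(f, x - c), we evaluate f at x = c.
f(-4) = (-4)^2 + 4*(-4) - 4
= 16 - 16 - 4
= 0 - 4 = -4
Res(f, g) = -4

-4


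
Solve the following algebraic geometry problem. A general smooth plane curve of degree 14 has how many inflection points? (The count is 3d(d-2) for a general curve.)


For a general smooth plane curve C of degree d, the inflection points are
the intersection of C with its Hessian curve, which has degree 3(d-2).
By Bezout, the total intersection number is d * 3(d-2) = 14 * 36 = 504.
For a general curve every flex is ordinary, so each contributes
multiplicity 1 to C·Hess(C), and the number of distinct inflection
points is 3d(d-2).
Inflection points = 3*14*(14-2) = 3*14*12 = 504

504


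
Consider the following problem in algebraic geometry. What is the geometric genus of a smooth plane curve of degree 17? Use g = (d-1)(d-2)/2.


Using the genus formula for smooth plane curves:
g = (d-1)(d-2)/2
g = (17-1)(17-2)/2
g = 16*15/2
g = 240/2 = 120

120


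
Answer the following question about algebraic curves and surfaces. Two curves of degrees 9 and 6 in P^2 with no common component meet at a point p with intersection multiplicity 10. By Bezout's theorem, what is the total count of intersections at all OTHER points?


By Bezout's theorem, the total intersection number is d1 * d2.
Total = 9 * 6 = 54
Intersection multiplicity at p = 10
Remaining intersections = 54 - 10 = 44

44


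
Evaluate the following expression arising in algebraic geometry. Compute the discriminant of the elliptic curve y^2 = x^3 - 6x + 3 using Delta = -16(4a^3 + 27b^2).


Compute each component:
4a^3 = 4*(-6)^3 = 4*(-216) = -864
27b^2 = 27*3^2 = 27*9 = 243
4a^3 + 27b^2 = -864 + 243 = -621
Delta = -16*(-621) = 9936

9936


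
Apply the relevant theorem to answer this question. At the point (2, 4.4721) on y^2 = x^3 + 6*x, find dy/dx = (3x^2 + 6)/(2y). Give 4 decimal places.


Using implicit differentiation of y^2 = x^3 + 6*x:
2y * dy/dx = 3x^2 + 6
dy/dx = (3x^2 + 6)/(2y)
Numerator: 3*2^2 + 6 = 18
Denominator: 2*4.4721 = 8.9442
dy/dx = 18/8.9442 = 2.0125

2.0125


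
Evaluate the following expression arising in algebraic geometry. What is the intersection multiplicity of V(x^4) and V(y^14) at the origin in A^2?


The intersection multiplicity of V(x^a) and V(y^b) at the origin is:
I(O; V(x^4), V(y^14)) = dim_k(k[x,y]/(x^4, y^14))
A basis for k[x,y]/(x^4, y^14) is the set of monomials x^i * y^j
where 0 <= i < 4 and 0 <= j < 14.
The number of such monomials is 4 * 14 = 56

56


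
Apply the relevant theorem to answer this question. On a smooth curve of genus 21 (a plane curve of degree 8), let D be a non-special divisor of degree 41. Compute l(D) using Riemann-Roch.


First, compute the genus of a smooth plane curve of degree 8:
g = (d-1)(d-2)/2 = (8-1)(8-2)/2 = 21
For a non-special divisor D (i.e., h^1(D) = 0), Riemann-Roch gives:
l(D) = deg(D) - g + 1
Since deg(D) = 41 >= 2g - 1 = 41, D is non-special.
l(D) = 41 - 21 + 1 = 21

21


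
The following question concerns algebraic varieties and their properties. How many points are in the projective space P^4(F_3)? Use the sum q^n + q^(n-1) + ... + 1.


P^4(F_3) has (q^(n+1) - 1)/(q - 1) points.
= 3^4 + 3^3 + 3^2 + 3^1 + 3^0
= 81 + 27 + 9 + 3 + 1
= 121

121


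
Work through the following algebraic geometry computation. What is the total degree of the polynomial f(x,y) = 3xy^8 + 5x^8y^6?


Examine each term for its total degree (sum of exponents).
  Term '3xy^8' has total degree 1+8 = 9.
  Term '5x^8y^6' has total degree 8+6 = 14.
The maximum total degree among all terms is 14.

14


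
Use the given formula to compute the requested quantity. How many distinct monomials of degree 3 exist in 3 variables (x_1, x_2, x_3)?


The number of degree-3 monomials in 3 variables is C(d+n-1, n-1).
= C(3+3-1, 3-1) = C(5, 2)
= 10

10


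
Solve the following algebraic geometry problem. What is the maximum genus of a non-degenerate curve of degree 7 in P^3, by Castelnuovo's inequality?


Castelnuovo's bound: write d - 1 = m(r-1) + epsilon with 0 <= epsilon < r-1.
d - 1 = 7 - 1 = 6
r - 1 = 3 - 1 = 2
6 = 3*2 + 0, so m = 3, epsilon = 0
pi(d, r) = m(m-1)(r-1)/2 + m*epsilon
= 3*2*2/2 + 3*0
= 12/2 + 0
= 6 + 0 = 6

6


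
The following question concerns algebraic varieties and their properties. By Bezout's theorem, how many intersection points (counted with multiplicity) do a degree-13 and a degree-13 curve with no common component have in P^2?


Bezout's theorem states the intersection count equals the product of degrees.
Intersection count = 13 * 13 = 169

169


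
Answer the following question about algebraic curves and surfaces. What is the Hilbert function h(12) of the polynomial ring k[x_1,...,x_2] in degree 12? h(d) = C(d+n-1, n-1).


The Hilbert function for the polynomial ring in 2 variables is:
h(d) = C(d+n-1, n-1)
h(12) = C(12+2-1, 2-1) = C(13, 1)
= 13! / (1! * 12!)
= 13

13


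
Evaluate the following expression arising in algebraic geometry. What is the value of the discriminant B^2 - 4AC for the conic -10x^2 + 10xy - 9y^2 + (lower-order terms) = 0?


The discriminant of a conic Ax^2 + Bxy + Cy^2 + ... = 0 is B^2 - 4AC.
B^2 = 10^2 = 100
4AC = 4*(-10)*(-9) = 360
Discriminant = 100 - 360 = -260

-260


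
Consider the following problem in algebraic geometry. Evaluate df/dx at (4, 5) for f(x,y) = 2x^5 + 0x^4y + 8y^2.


df/dx = 5*2*x^4 + 4*0*x^3*y
At (4,5): 5*2*4^4 + 4*0*4^3*5
= 2560 + 0
= 2560

2560


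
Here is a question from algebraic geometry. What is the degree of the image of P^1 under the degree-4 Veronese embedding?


The Veronese variety v_4(P^1) has degree d^r.
d^r = 4^1 = 4

4


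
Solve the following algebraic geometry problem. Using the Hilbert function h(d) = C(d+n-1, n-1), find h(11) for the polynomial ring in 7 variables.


The Hilbert function for the polynomial ring in 7 variables is:
h(d) = C(d+n-1, n-1)
h(11) = C(11+7-1, 7-1) = C(17, 6)
= 17! / (6! * 11!)
= 12376

12376


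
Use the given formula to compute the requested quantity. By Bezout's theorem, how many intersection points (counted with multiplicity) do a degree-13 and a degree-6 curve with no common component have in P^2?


Bezout's theorem states the intersection count equals the product of degrees.
Intersection count = 13 * 6 = 78

78


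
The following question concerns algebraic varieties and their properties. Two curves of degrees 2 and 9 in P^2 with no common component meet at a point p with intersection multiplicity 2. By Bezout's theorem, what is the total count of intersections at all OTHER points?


By Bezout's theorem, the total intersection number is d1 * d2.
Total = 2 * 9 = 18
Intersection multiplicity at p = 2
Remaining intersections = 18 - 2 = 16

16


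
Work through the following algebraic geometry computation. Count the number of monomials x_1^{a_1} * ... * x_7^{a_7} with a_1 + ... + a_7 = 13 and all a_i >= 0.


The number of degree-13 monomials in 7 variables is C(d+n-1, n-1).
= C(13+7-1, 7-1) = C(19, 6)
= 27132

27132


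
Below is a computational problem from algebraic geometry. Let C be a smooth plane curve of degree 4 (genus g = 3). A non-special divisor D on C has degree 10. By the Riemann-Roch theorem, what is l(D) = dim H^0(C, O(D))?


First, compute the genus of a smooth plane curve of degree 4:
g = (d-1)(d-2)/2 = (4-1)(4-2)/2 = 3
For a non-special divisor D (i.e., h^1(D) = 0), Riemann-Roch gives:
l(D) = deg(D) - g + 1
Since deg(D) = 10 >= 2g - 1 = 5, D is non-special.
l(D) = 10 - 3 + 1 = 8

8


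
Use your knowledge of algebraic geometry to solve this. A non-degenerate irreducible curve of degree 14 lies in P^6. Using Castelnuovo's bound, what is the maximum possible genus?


Castelnuovo's bound: write d - 1 = m(r-1) + epsilon with 0 <= epsilon < r-1.
d - 1 = 14 - 1 = 13
r - 1 = 6 - 1 = 5
13 = 2*5 + 3, so m = 2, epsilon = 3
pi(d, r) = m(m-1)(r-1)/2 + m*epsilon
= 2*1*5/2 + 2*3
= 10/2 + 6
= 5 + 6 = 11

11


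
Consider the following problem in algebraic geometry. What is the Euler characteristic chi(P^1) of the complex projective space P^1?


The complex projective space P^1 has one cell in each even real dimension 0, 2, ..., 2.
The cohomology groups are H^{2k}(P^1) = Z for k = 0,...,1, and 0 otherwise.
Euler characteristic = sum of Betti numbers = 1 per even-dimensional cohomology group.
chi(P^1) = 1 + 1 = 2

2


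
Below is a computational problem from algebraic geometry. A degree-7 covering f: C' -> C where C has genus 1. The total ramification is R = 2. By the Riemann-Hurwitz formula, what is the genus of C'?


Riemann-Hurwitz formula: 2g' - 2 = d(2g - 2) + R
Given: d = 7, g = 1, R = 2
2g' - 2 = 7*(2*1 - 2) + 2
2g' - 2 = 7*0 + 2
2g' - 2 = 0 + 2 = 2
2g' = 4
g' = 2

2


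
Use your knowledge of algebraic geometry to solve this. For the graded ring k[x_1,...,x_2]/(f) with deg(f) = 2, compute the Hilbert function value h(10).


For R = k[x_1,...,x_n]/(f) with f homogeneous of degree e:
The Hilbert series is (1 - t^e)/(1 - t)^n.
So h(d) = C(d+n-1, n-1) - C(d-e+n-1, n-1) for d >= e.
With n=2, e=2, d=10:
C(10+2-1, 2-1) = C(11, 1) = 11
C(10-2+2-1, 2-1) = C(9, 1) = 9
h(10) = 11 - 9 = 2

2


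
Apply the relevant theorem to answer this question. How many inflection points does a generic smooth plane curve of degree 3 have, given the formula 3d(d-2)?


For a general smooth plane curve C of degree d, the inflection points are
the intersection of C with its Hessian curve, which has degree 3(d-2).
By Bezout, the total intersection number is d * 3(d-2) = 3 * 3 = 9.
For a general curve every flex is ordinary, so each contributes
multiplicity 1 to C·Hess(C), and the number of distinct inflection
points is 3d(d-2).
Inflection points = 3*3*(3-2) = 3*3*1 = 9

9


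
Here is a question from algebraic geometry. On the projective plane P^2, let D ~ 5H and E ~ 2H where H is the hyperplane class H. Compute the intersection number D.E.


Using bilinearity of the intersection pairing on the projective plane P^2:
(aH).(bH) = ab * (H.H)
We have H^2 = 1 (Bezout).
D.E = (5H).(2H) = 5*2*1
= 10*1
= 10

10


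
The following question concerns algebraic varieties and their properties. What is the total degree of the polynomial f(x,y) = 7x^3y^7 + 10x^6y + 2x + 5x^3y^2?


Examine each term for its total degree (sum of exponents).
  Term '7x^3y^7' has total degree 3+7 = 10.
  Term '10x^6y' has total degree 6+1 = 7.
  Term '2x' has total degree 1+0 = 1.
  Term '5x^3y^2' has total degree 3+2 = 5.
The maximum total degree among all terms is 10.

10


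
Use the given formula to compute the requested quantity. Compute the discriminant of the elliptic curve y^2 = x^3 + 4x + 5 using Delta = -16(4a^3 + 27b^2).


Compute each component:
4a^3 = 4*4^3 = 4*64 = 256
27b^2 = 27*5^2 = 27*25 = 675
4a^3 + 27b^2 = 256 + 675 = 931
Delta = -16*931 = -14896

-14896


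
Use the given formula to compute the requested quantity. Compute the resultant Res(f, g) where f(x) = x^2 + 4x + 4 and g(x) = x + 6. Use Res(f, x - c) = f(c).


For Res(f, x - c), we evaluate f at x = c.
f(-6) = (-6)^2 + 4*(-6) + 4
= 36 - 24 + 4
= 12 + 4 = 16
Res(f, g) = 16

16


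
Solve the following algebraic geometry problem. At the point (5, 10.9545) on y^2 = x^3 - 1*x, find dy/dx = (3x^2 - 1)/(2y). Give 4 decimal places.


Using implicit differentiation of y^2 = x^3 - 1*x:
2y * dy/dx = 3x^2 - 1
dy/dx = (3x^2 - 1)/(2y)
Numerator: 3*5^2 - 1 = 74
Denominator: 2*10.9545 = 21.909
dy/dx = 74/21.909 = 3.3776

3.3776


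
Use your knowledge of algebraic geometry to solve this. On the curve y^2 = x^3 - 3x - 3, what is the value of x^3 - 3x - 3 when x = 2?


Compute x^3 - 3x - 3 at x = 2:
x^3 = 2^3 = 8
(-3)*x = (-3)*2 = -6
Sum: 8 - 6 - 3 = -1

-1


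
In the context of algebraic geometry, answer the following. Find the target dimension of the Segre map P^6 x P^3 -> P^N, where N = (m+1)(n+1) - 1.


The Segre embedding maps P^m x P^n into P^N via
all products of coordinates from each factor.
N = (m+1)(n+1) - 1
N = (6+1)(3+1) - 1
N = 7*4 - 1
N = 28 - 1 = 27

27


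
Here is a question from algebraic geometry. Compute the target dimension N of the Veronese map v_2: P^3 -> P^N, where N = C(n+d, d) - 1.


The Veronese embedding v_d: P^n -> P^N maps each point to all
degree-d monomials in n+1 homogeneous coordinates.
N = C(n+d, d) - 1
N = C(3+2, 2) - 1
N = C(5, 2) - 1
C(5, 2) = 10
N = 10 - 1 = 9

9


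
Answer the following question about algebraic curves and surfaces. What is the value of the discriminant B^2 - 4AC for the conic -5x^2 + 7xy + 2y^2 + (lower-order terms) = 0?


The discriminant of a conic Ax^2 + Bxy + Cy^2 + ... = 0 is B^2 - 4AC.
B^2 = 7^2 = 49
4AC = 4*(-5)*2 = -40
Discriminant = 49 + 40 = 89

89


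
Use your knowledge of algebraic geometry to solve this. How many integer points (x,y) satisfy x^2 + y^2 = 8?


Systematically check integer values of x where x^2 <= 8.
For each valid x, check if 8 - x^2 is a perfect square.
x=2: 8 - 4 = 4, sqrt = 2 (valid)
Total integer solutions found: 4

4


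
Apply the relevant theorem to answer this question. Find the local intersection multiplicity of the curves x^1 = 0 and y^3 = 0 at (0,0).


The intersection multiplicity of V(x^a) and V(y^b) at the origin is:
I(O; V(x^1), V(y^3)) = dim_k(k[x,y]/(x^1, y^3))
A basis for k[x,y]/(x^1, y^3) is the set of monomials x^i * y^j
where 0 <= i < 1 and 0 <= j < 3.
The number of such monomials is 1 * 3 = 3

3


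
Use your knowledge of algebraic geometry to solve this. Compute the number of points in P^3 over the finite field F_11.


P^3(F_11) has (q^(n+1) - 1)/(q - 1) points.
= 11^3 + 11^2 + 11^1 + 11^0
= 1331 + 121 + 11 + 1
= 1464

1464


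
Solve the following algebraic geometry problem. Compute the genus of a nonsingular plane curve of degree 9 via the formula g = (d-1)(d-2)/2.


Using the genus formula for smooth plane curves:
g = (d-1)(d-2)/2
g = (9-1)(9-2)/2
g = 8*7/2
g = 56/2 = 28

28


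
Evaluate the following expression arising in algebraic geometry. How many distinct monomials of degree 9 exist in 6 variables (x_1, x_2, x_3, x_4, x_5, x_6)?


The number of degree-9 monomials in 6 variables is C(d+n-1, n-1).
= C(9+6-1, 6-1) = C(14, 5)
= 2002

2002


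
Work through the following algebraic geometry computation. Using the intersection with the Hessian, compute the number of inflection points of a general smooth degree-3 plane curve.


For a general smooth plane curve C of degree d, the inflection points are
the intersection of C with its Hessian curve, which has degree 3(d-2).
By Bezout, the total intersection number is d * 3(d-2) = 3 * 3 = 9.
For a general curve every flex is ordinary, so each contributes
multiplicity 1 to C·Hess(C), and the number of distinct inflection
points is 3d(d-2).
Inflection points = 3*3*(3-2) = 3*3*1 = 9

9


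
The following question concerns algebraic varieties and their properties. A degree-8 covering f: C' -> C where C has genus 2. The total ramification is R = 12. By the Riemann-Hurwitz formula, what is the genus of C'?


Riemann-Hurwitz formula: 2g' - 2 = d(2g - 2) + R
Given: d = 8, g = 2, R = 12
2g' - 2 = 8*(2*2 - 2) + 12
2g' - 2 = 8*2 + 12
2g' - 2 = 16 + 12 = 28
2g' = 30
g' = 15

15


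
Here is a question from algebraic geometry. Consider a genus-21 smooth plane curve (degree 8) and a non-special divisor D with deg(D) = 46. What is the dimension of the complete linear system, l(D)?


First, compute the genus of a smooth plane curve of degree 8:
g = (d-1)(d-2)/2 = (8-1)(8-2)/2 = 21
For a non-special divisor D (i.e., h^1(D) = 0), Riemann-Roch gives:
l(D) = deg(D) - g + 1
Since deg(D) = 46 >= 2g - 1 = 41, D is non-special.
l(D) = 46 - 21 + 1 = 26

26


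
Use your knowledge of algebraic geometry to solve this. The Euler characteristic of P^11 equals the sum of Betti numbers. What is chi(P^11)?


The complex projective space P^11 has one cell in each even real dimension 0, 2, ..., 22.
The cohomology groups are H^{2k}(P^11) = Z for k = 0,...,11, and 0 otherwise.
Euler characteristic = sum of Betti numbers = 1 per even-dimensional cohomology group.
chi(P^11) = 11 + 1 = 12

12


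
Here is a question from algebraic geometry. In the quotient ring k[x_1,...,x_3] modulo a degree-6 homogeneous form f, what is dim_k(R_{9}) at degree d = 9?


For R = k[x_1,...,x_n]/(f) with f homogeneous of degree e:
The Hilbert series is (1 - t^e)/(1 - t)^n.
So h(d) = C(d+n-1, n-1) - C(d-e+n-1, n-1) for d >= e.
With n=3, e=6, d=9:
C(9+3-1, 3-1) = C(11, 2) = 55
C(9-6+3-1, 3-1) = C(5, 2) = 10
h(9) = 55 - 10 = 45

45


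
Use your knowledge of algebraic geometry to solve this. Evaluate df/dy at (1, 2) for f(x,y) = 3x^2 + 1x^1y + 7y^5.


df/dy = 1*x^1 + 5*7*y^4
At (1,2): 1*1^1 + 5*7*2^4
= 1 + 560
= 561

561


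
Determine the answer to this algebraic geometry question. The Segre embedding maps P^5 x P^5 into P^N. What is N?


The Segre embedding maps P^m x P^n into P^N via
all products of coordinates from each factor.
N = (m+1)(n+1) - 1
N = (5+1)(5+1) - 1
N = 6*6 - 1
N = 36 - 1 = 35

35


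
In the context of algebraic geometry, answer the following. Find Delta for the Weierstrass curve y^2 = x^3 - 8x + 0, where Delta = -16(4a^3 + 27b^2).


Compute each component:
4a^3 = 4*(-8)^3 = 4*(-512) = -2048
27b^2 = 27*0^2 = 27*0 = 0
4a^3 + 27b^2 = -2048 + 0 = -2048
Delta = -16*(-2048) = 32768

32768


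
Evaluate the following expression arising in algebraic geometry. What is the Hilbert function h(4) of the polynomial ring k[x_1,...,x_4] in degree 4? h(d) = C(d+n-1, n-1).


The Hilbert function for the polynomial ring in 4 variables is:
h(d) = C(d+n-1, n-1)
h(4) = C(4+4-1, 4-1) = C(7, 3)
= 7! / (3! * 4!)
= 35

35


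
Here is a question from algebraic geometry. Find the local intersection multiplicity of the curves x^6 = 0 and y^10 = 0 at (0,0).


The intersection multiplicity of V(x^a) and V(y^b) at the origin is:
I(O; V(x^6), V(y^10)) = dim_k(k[x,y]/(x^6, y^10))
A basis for k[x,y]/(x^6, y^10) is the set of monomials x^i * y^j
where 0 <= i < 6 and 0 <= j < 10.
The number of such monomials is 6 * 10 = 60

60


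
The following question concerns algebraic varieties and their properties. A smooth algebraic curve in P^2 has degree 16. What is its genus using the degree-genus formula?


Using the genus formula for smooth plane curves:
g = (d-1)(d-2)/2
g = (16-1)(16-2)/2
g = 15*14/2
g = 210/2 = 105

105


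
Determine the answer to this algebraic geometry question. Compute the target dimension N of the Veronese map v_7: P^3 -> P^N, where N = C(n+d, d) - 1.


The Veronese embedding v_d: P^n -> P^N maps each point to all
degree-d monomials in n+1 homogeneous coordinates.
N = C(n+d, d) - 1
N = C(3+7, 7) - 1
N = C(10, 7) - 1
C(10, 7) = 120
N = 120 - 1 = 119

119


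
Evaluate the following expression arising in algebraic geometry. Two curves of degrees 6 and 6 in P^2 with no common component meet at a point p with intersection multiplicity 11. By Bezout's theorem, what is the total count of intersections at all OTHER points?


By Bezout's theorem, the total intersection number is d1 * d2.
Total = 6 * 6 = 36
Intersection multiplicity at p = 11
Remaining intersections = 36 - 11 = 25

25


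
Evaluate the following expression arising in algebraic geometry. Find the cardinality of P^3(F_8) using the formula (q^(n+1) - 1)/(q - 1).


P^3(F_8) has (q^(n+1) - 1)/(q - 1) points.
= 8^3 + 8^2 + 8^1 + 8^0
= 512 + 64 + 8 + 1
= 585

585


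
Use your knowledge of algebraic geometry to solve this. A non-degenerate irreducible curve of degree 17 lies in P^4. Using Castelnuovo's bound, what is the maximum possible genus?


Castelnuovo's bound: write d - 1 = m(r-1) + epsilon with 0 <= epsilon < r-1.
d - 1 = 17 - 1 = 16
r - 1 = 4 - 1 = 3
16 = 5*3 + 1, so m = 5, epsilon = 1
pi(d, r) = m(m-1)(r-1)/2 + m*epsilon
= 5*4*3/2 + 5*1
= 60/2 + 5
= 30 + 5 = 35

35


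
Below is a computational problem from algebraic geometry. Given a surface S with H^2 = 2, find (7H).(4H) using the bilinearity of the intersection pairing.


Using bilinearity of the intersection pairing on a surface S:
(aH).(bH) = ab * (H.H)
We have H^2 = 2.
D.E = (7H).(4H) = 7*4*2
= 28*2
= 56

56


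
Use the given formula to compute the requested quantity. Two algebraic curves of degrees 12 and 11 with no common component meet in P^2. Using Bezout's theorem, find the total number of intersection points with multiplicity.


Bezout's theorem states the intersection count equals the product of degrees.
Intersection count = 12 * 11 = 132

132


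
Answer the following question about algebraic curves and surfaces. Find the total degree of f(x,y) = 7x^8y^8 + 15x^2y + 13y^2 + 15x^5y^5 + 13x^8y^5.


Examine each term for its total degree (sum of exponents).
  Term '7x^8y^8' has total degree 8+8 = 16.
  Term '15x^2y' has total degree 2+1 = 3.
  Term '13y^2' has total degree 0+2 = 2.
  Term '15x^5y^5' has total degree 5+5 = 10.
  Term '13x^8y^5' has total degree 8+5 = 13.
The maximum total degree among all terms is 16.

16


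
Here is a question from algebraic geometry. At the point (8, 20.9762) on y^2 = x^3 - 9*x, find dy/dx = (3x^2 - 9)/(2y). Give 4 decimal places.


Using implicit differentiation of y^2 = x^3 - 9*x:
2y * dy/dx = 3x^2 - 9
dy/dx = (3x^2 - 9)/(2y)
Numerator: 3*8^2 - 9 = 183
Denominator: 2*20.9762 = 41.9524
dy/dx = 183/41.9524 = 4.3621

4.3621


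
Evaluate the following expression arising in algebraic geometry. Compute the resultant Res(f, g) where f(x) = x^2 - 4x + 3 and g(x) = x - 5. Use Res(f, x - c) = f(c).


For Res(f, x - c), we evaluate f at x = c.
f(5) = 5^2 - 4*5 + 3
= 25 - 20 + 3
= 5 + 3 = 8
Res(f, g) = 8

8


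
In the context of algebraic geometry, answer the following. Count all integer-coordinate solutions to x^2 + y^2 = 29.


Systematically check integer values of x where x^2 <= 29.
For each valid x, check if 29 - x^2 is a perfect square.
x=2: 29 - 4 = 25, sqrt = 5 (valid)
x=5: 29 - 25 = 4, sqrt = 2 (valid)
Total integer solutions found: 8

8


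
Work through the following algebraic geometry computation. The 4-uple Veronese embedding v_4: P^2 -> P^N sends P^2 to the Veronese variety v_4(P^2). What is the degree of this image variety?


The Veronese variety v_4(P^2) has degree d^r.
d^r = 4^2 = 16

16


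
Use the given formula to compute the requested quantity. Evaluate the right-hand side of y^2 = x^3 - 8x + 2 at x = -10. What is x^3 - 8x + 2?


Compute x^3 - 8x + 2 at x = -10:
x^3 = (-10)^3 = -1000
(-8)*x = (-8)*(-10) = 80
Sum: -1000 + 80 + 2 = -918

-918


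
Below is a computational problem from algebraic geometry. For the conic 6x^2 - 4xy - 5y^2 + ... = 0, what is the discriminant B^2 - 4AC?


The discriminant of a conic Ax^2 + Bxy + Cy^2 + ... = 0 is B^2 - 4AC.
B^2 = (-4)^2 = 16
4AC = 4*6*(-5) = -120
Discriminant = 16 + 120 = 136

136


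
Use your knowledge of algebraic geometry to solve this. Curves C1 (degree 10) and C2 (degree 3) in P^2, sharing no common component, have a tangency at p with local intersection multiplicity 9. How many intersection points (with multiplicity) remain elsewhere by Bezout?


By Bezout's theorem, the total intersection number is d1 * d2.
Total = 10 * 3 = 30
Intersection multiplicity at p = 9
Remaining intersections = 30 - 9 = 21

21


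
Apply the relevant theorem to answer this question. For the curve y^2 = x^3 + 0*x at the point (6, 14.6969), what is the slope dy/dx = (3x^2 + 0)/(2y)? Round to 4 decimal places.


Using implicit differentiation of y^2 = x^3 + 0*x:
2y * dy/dx = 3x^2 + 0
dy/dx = (3x^2 + 0)/(2y)
Numerator: 3*6^2 + 0 = 108
Denominator: 2*14.6969 = 29.3938
dy/dx = 108/29.3938 = 3.6742

3.6742


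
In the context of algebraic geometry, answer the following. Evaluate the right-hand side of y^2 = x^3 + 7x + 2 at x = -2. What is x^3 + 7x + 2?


Compute x^3 + 7x + 2 at x = -2:
x^3 = (-2)^3 = -8
7*x = 7*(-2) = -14
Sum: -8 - 14 + 2 = -20

-20


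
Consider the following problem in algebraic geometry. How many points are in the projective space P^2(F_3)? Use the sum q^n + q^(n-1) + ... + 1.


P^2(F_3) has (q^(n+1) - 1)/(q - 1) points.
= 3^2 + 3^1 + 3^0
= 9 + 3 + 1
= 13

13


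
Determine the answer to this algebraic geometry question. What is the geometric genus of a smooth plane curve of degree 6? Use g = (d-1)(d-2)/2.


Using the genus formula for smooth plane curves:
g = (d-1)(d-2)/2
g = (6-1)(6-2)/2
g = 5*4/2
g = 20/2 = 10

10


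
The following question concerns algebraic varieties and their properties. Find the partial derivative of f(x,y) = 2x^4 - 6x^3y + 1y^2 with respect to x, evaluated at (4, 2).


df/dx = 4*2*x^3 + 3*(-6)*x^2*y
At (4,2): 4*2*4^3 + 3*(-6)*4^2*2
= 512 - 576
= -64

-64


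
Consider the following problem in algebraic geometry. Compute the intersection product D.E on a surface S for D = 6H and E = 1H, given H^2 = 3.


Using bilinearity of the intersection pairing on a surface S:
(aH).(bH) = ab * (H.H)
We have H^2 = 3.
D.E = (6H).(1H) = 6*1*3
= 6*3
= 18

18


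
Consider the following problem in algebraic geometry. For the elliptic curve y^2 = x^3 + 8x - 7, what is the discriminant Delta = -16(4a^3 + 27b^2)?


Compute each component:
4a^3 = 4*8^3 = 4*512 = 2048
27b^2 = 27*(-7)^2 = 27*49 = 1323
4a^3 + 27b^2 = 2048 + 1323 = 3371
Delta = -16*3371 = -53936

-53936


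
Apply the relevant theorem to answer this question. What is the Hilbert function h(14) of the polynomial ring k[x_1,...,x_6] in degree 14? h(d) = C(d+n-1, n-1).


The Hilbert function for the polynomial ring in 6 variables is:
h(d) = C(d+n-1, n-1)
h(14) = C(14+6-1, 6-1) = C(19, 5)
= 19! / (5! * 14!)
= 11628

11628


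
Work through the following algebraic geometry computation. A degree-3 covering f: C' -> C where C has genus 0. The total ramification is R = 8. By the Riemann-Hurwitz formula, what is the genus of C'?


Riemann-Hurwitz formula: 2g' - 2 = d(2g - 2) + R
Given: d = 3, g = 0, R = 8
2g' - 2 = 3*(2*0 - 2) + 8
2g' - 2 = 3*(-2) + 8
2g' - 2 = -6 + 8 = 2
2g' = 4
g' = 2

2


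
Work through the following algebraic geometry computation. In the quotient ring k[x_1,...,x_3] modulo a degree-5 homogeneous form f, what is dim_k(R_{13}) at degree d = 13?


For R = k[x_1,...,x_n]/(f) with f homogeneous of degree e:
The Hilbert series is (1 - t^e)/(1 - t)^n.
So h(d) = C(d+n-1, n-1) - C(d-e+n-1, n-1) for d >= e.
With n=3, e=5, d=13:
C(13+3-1, 3-1) = C(15, 2) = 105
C(13-5+3-1, 3-1) = C(10, 2) = 45
h(13) = 105 - 45 = 60

60


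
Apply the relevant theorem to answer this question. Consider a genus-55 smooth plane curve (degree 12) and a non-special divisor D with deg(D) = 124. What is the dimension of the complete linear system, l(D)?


First, compute the genus of a smooth plane curve of degree 12:
g = (d-1)(d-2)/2 = (12-1)(12-2)/2 = 55
For a non-special divisor D (i.e., h^1(D) = 0), Riemann-Roch gives:
l(D) = deg(D) - g + 1
Since deg(D) = 124 >= 2g - 1 = 109, D is non-special.
l(D) = 124 - 55 + 1 = 70

70


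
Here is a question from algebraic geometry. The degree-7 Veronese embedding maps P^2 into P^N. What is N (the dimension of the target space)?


The Veronese embedding v_d: P^n -> P^N maps each point to all
degree-d monomials in n+1 homogeneous coordinates.
N = C(n+d, d) - 1
N = C(2+7, 7) - 1
N = C(9, 7) - 1
C(9, 7) = 36
N = 36 - 1 = 35

35


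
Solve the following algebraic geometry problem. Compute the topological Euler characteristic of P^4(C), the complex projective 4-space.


The complex projective space P^4 has one cell in each even real dimension 0, 2, ..., 8.
The cohomology groups are H^{2k}(P^4) = Z for k = 0,...,4, and 0 otherwise.
Euler characteristic = sum of Betti numbers = 1 per even-dimensional cohomology group.
chi(P^4) = 4 + 1 = 5

5


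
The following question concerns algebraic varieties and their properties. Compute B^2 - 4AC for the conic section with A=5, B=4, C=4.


The discriminant of a conic Ax^2 + Bxy + Cy^2 + ... = 0 is B^2 - 4AC.
B^2 = 4^2 = 16
4AC = 4*5*4 = 80
Discriminant = 16 - 80 = -64

-64


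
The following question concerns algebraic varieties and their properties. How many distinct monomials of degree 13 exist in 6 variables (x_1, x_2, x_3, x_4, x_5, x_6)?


The number of degree-13 monomials in 6 variables is C(d+n-1, n-1).
= C(13+6-1, 6-1) = C(18, 5)
= 8568

8568


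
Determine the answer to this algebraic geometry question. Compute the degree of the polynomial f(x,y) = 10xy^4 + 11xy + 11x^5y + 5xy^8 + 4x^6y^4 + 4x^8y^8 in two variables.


Examine each term for its total degree (sum of exponents).
  Term '10xy^4' has total degree 1+4 = 5.
  Term '11xy' has total degree 1+1 = 2.
  Term '11x^5y' has total degree 5+1 = 6.
  Term '5xy^8' has total degree 1+8 = 9.
  Term '4x^6y^4' has total degree 6+4 = 10.
  Term '4x^8y^8' has total degree 8+8 = 16.
The maximum total degree among all terms is 16.

16


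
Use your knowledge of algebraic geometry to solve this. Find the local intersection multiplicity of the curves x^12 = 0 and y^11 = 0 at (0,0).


The intersection multiplicity of V(x^a) and V(y^b) at the origin is:
I(O; V(x^12), V(y^11)) = dim_k(k[x,y]/(x^12, y^11))
A basis for k[x,y]/(x^12, y^11) is the set of monomials x^i * y^j
where 0 <= i < 12 and 0 <= j < 11.
The number of such monomials is 12 * 11 = 132

132


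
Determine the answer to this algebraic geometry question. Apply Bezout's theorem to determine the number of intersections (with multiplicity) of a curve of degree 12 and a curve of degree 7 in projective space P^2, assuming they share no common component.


Bezout's theorem states the intersection count equals the product of degrees.
Intersection count = 12 * 7 = 84

84


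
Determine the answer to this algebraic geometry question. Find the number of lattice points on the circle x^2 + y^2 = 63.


Systematically check integer values of x where x^2 <= 63.
For each valid x, check if 63 - x^2 is a perfect square.
Total integer solutions found: 0

0


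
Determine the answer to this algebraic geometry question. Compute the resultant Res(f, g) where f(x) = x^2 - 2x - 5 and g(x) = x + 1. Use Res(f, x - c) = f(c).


For Res(f, x - c), we evaluate f at x = c.
f(-1) = (-1)^2 - 2*(-1) - 5
= 1 + 2 - 5
= 3 - 5 = -2
Res(f, g) = -2

-2


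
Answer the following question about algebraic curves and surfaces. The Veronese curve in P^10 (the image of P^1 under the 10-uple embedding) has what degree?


The rational normal curve in P^10 is the image of P^1 under the 10-uple Veronese.
A general hyperplane in P^10 pulls back to a degree-10 form on P^1, which has 10 zeros,
so the curve meets a general hyperplane in 10 points. Degree = 10.

10


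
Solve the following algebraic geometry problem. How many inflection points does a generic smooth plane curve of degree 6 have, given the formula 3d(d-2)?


For a general smooth plane curve C of degree d, the inflection points are
the intersection of C with its Hessian curve, which has degree 3(d-2).
By Bezout, the total intersection number is d * 3(d-2) = 6 * 12 = 72.
For a general curve every flex is ordinary, so each contributes
multiplicity 1 to C·Hess(C), and the number of distinct inflection
points is 3d(d-2).
Inflection points = 3*6*(6-2) = 3*6*4 = 72

72


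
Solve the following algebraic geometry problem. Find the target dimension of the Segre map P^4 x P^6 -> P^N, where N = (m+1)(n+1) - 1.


The Segre embedding maps P^m x P^n into P^N via
all products of coordinates from each factor.
N = (m+1)(n+1) - 1
N = (4+1)(6+1) - 1
N = 5*7 - 1
N = 35 - 1 = 34

34
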